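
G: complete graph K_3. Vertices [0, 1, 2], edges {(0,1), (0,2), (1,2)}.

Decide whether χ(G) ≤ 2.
No, G is not 2-colorable

The clique on vertices [0, 1, 2] has size 3 > 2, so it alone needs 3 colors.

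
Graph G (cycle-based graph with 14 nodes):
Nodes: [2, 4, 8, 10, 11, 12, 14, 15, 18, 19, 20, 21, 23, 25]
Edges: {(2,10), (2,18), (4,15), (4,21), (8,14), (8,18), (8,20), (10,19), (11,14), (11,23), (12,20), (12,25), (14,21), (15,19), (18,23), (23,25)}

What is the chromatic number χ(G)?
Clique number ω(G) = 2 (lower bound: χ ≥ ω).
Odd cycle [20, 12, 25, 23, 11, 14, 8] needs 3 colors (χ ≥ 3).
The coloring below uses 3 colors, so χ(G) = 3.
A valid 3-coloring: color 1: [10, 14, 15, 18, 20, 25]; color 2: [2, 4, 8, 12, 19, 23]; color 3: [11, 21].

χ(G) = 3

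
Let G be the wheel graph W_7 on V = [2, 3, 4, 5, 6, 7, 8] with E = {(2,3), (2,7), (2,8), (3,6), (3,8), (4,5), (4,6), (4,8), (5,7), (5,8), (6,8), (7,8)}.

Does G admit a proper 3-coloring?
A valid 3-coloring: color 1: [8]; color 2: [2, 5, 6]; color 3: [3, 4, 7].
(χ(G) = 3 ≤ 3.)

Yes, G is 3-colorable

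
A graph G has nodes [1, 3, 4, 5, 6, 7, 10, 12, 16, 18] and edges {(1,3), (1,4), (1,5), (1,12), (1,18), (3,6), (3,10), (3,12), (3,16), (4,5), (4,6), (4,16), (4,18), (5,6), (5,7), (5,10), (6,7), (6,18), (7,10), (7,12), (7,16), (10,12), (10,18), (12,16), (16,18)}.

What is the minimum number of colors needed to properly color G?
χ(G) = 3

Clique number ω(G) = 3 (lower bound: χ ≥ ω).
The clique on [1, 3, 12] has size 3, forcing χ ≥ 3, and the coloring below uses 3 colors, so χ(G) = 3.
A valid 3-coloring: color 1: [3, 4, 7]; color 2: [1, 6, 10, 16]; color 3: [5, 12, 18].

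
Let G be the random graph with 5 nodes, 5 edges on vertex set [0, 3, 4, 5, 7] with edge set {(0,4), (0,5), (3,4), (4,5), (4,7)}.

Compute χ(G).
χ(G) = 3

Clique number ω(G) = 3 (lower bound: χ ≥ ω).
The clique on [0, 4, 5] has size 3, forcing χ ≥ 3, and the coloring below uses 3 colors, so χ(G) = 3.
A valid 3-coloring: color 1: [4]; color 2: [3, 5, 7]; color 3: [0].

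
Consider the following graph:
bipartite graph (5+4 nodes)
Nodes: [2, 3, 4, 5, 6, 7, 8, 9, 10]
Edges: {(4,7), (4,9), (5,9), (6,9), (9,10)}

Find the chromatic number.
Clique number ω(G) = 2 (lower bound: χ ≥ ω).
The graph is bipartite (no odd cycle), so 2 colors suffice: χ(G) = 2.
A valid 2-coloring: color 1: [2, 3, 7, 8, 9]; color 2: [4, 5, 6, 10].

χ(G) = 2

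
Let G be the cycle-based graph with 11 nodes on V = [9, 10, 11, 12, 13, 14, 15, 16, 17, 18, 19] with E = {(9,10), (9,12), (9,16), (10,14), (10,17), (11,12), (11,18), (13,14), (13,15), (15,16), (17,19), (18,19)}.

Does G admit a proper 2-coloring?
No, G is not 2-colorable

Odd cycle [12, 11, 18, 19, 17, 10, 14, 13, 15, 16, 9] needs 3 colors (χ ≥ 3).
Hence χ(G) ≥ 3 > 2, so no proper 2-coloring exists.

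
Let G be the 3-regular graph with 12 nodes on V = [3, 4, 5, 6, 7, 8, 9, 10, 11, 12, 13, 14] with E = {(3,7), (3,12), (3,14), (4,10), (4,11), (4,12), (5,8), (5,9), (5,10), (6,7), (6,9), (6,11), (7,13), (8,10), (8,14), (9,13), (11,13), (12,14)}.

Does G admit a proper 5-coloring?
Yes, G is 5-colorable

A valid 5-coloring: color 1: [7, 8, 9, 11, 12]; color 2: [3, 6, 10, 13]; color 3: [4, 5, 14].
(χ(G) = 3 ≤ 5.)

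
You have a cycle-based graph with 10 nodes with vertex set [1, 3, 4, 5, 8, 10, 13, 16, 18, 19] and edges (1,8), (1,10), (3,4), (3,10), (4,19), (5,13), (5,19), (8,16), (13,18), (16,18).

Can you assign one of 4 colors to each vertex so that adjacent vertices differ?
Yes, G is 4-colorable

A valid 4-coloring: color 1: [1, 3, 13, 16, 19]; color 2: [4, 5, 8, 10, 18].
(χ(G) = 2 ≤ 4.)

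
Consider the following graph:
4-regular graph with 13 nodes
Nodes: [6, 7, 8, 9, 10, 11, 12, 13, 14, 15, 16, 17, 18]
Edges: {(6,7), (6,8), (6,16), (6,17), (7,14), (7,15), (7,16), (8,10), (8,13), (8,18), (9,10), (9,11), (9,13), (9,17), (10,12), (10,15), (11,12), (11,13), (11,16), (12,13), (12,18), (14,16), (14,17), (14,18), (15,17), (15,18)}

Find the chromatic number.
Clique number ω(G) = 3 (lower bound: χ ≥ ω).
The clique on [6, 7, 16] has size 3, forcing χ ≥ 3, and the coloring below uses 3 colors, so χ(G) = 3.
A valid 3-coloring: color 1: [8, 9, 12, 15, 16]; color 2: [7, 10, 11, 17, 18]; color 3: [6, 13, 14].

χ(G) = 3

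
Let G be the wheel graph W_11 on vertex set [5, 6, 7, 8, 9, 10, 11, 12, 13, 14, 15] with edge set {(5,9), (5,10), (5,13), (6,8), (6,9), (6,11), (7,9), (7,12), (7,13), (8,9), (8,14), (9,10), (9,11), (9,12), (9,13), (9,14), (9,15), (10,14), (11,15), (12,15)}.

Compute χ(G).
χ(G) = 3

Clique number ω(G) = 3 (lower bound: χ ≥ ω).
The clique on [5, 9, 10] has size 3, forcing χ ≥ 3, and the coloring below uses 3 colors, so χ(G) = 3.
A valid 3-coloring: color 1: [9]; color 2: [5, 6, 7, 14, 15]; color 3: [8, 10, 11, 12, 13].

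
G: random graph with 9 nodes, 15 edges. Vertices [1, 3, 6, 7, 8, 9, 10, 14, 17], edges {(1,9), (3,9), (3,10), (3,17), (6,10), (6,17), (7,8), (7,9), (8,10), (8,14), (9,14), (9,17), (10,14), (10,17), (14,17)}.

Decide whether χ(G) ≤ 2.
The clique on vertices [8, 10, 14] has size 3 > 2, so it alone needs 3 colors.

No, G is not 2-colorable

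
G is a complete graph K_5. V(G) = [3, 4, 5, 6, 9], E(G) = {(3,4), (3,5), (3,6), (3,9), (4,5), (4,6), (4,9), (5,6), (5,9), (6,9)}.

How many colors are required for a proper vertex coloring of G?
χ(G) = 5

Clique number ω(G) = 5 (lower bound: χ ≥ ω).
The clique on [3, 4, 5, 6, 9] has size 5, forcing χ ≥ 5, and the coloring below uses 5 colors, so χ(G) = 5.
A valid 5-coloring: color 1: [3]; color 2: [5]; color 3: [4]; color 4: [9]; color 5: [6].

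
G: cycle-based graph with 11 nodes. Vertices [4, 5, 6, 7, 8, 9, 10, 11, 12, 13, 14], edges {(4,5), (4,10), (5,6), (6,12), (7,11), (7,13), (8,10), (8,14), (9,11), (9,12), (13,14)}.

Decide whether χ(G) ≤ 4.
A valid 4-coloring: color 1: [4, 6, 8, 11, 13]; color 2: [5, 7, 10, 12, 14]; color 3: [9].
(χ(G) = 3 ≤ 4.)

Yes, G is 4-colorable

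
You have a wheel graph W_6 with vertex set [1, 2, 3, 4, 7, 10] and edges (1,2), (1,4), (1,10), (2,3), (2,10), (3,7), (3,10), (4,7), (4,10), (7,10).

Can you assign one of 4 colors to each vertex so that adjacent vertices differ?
A valid 4-coloring: color 1: [10]; color 2: [3, 4]; color 3: [2, 7]; color 4: [1].
(χ(G) = 4 ≤ 4.)

Yes, G is 4-colorable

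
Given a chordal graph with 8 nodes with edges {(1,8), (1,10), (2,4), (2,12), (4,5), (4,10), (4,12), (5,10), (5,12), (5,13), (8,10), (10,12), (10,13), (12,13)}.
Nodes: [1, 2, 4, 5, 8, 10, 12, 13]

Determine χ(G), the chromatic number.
χ(G) = 4

Clique number ω(G) = 4 (lower bound: χ ≥ ω).
The clique on [4, 5, 10, 12] has size 4, forcing χ ≥ 4, and the coloring below uses 4 colors, so χ(G) = 4.
A valid 4-coloring: color 1: [2, 10]; color 2: [1, 12]; color 3: [4, 8, 13]; color 4: [5].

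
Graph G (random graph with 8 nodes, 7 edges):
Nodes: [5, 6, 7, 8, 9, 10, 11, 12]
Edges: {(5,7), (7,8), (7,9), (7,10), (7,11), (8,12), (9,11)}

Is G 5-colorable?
A valid 5-coloring: color 1: [6, 7, 12]; color 2: [5, 8, 10, 11]; color 3: [9].
(χ(G) = 3 ≤ 5.)

Yes, G is 5-colorable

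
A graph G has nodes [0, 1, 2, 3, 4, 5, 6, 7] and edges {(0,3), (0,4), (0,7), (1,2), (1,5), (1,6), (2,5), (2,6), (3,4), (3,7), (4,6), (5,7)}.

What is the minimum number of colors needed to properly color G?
Clique number ω(G) = 3 (lower bound: χ ≥ ω).
The clique on [0, 3, 4] has size 3, forcing χ ≥ 3, and the coloring below uses 3 colors, so χ(G) = 3.
A valid 3-coloring: color 1: [1, 4, 7]; color 2: [2, 3]; color 3: [0, 5, 6].

χ(G) = 3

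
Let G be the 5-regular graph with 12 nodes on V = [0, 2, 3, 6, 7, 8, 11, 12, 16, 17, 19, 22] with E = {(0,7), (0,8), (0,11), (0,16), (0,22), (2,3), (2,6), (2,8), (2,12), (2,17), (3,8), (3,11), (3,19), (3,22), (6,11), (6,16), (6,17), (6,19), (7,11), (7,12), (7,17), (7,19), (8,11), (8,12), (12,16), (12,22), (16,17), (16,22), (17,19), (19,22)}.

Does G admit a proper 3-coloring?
A valid 3-coloring: color 1: [6, 7, 8, 22]; color 2: [2, 11, 16, 19]; color 3: [0, 3, 12, 17].
(χ(G) = 3 ≤ 3.)

Yes, G is 3-colorable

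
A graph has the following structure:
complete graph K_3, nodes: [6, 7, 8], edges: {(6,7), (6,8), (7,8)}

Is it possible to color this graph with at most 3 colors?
Yes, G is 3-colorable

A valid 3-coloring: color 1: [7]; color 2: [6]; color 3: [8].
(χ(G) = 3 ≤ 3.)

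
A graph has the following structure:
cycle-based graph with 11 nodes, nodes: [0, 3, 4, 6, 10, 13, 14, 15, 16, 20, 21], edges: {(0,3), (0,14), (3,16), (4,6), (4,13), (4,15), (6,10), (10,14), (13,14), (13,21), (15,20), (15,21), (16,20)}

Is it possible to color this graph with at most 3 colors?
Yes, G is 3-colorable

A valid 3-coloring: color 1: [3, 4, 14, 20, 21]; color 2: [0, 10, 13, 15, 16]; color 3: [6].
(χ(G) = 3 ≤ 3.)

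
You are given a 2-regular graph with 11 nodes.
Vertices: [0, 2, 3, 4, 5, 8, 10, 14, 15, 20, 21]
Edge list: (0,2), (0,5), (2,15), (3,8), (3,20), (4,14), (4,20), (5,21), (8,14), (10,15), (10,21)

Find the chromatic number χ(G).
Clique number ω(G) = 2 (lower bound: χ ≥ ω).
Odd cycle [8, 3, 20, 4, 14] needs 3 colors (χ ≥ 3).
The coloring below uses 3 colors, so χ(G) = 3.
A valid 3-coloring: color 1: [2, 3, 4, 5, 10]; color 2: [0, 8, 15, 20, 21]; color 3: [14].

χ(G) = 3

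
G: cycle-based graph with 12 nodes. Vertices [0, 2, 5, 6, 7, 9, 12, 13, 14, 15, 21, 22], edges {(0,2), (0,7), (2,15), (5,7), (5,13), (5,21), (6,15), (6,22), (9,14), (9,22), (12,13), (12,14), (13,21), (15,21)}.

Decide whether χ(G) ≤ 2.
No, G is not 2-colorable

The clique on vertices [5, 13, 21] has size 3 > 2, so it alone needs 3 colors.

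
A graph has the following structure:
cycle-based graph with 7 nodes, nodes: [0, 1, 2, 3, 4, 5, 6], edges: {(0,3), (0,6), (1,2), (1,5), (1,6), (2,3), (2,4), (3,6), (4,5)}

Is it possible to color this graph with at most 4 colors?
Yes, G is 4-colorable

A valid 4-coloring: color 1: [2, 5, 6]; color 2: [1, 3, 4]; color 3: [0].
(χ(G) = 3 ≤ 4.)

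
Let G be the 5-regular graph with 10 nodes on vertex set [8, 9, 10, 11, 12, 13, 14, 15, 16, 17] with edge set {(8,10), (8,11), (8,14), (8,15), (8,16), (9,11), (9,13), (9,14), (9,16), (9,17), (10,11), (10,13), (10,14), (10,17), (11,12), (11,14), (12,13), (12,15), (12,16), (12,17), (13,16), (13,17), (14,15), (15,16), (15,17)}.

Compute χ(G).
χ(G) = 4

Clique number ω(G) = 4 (lower bound: χ ≥ ω).
The clique on [8, 10, 11, 14] has size 4, forcing χ ≥ 4, and the coloring below uses 4 colors, so χ(G) = 4.
A valid 4-coloring: color 1: [12, 14]; color 2: [9, 10, 15]; color 3: [8, 13]; color 4: [11, 16, 17].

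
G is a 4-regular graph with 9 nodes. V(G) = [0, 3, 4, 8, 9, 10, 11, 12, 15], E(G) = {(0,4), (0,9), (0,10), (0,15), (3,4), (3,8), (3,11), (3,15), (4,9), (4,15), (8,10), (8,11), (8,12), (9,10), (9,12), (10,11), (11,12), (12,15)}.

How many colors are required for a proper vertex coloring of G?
χ(G) = 4

Clique number ω(G) = 3 (lower bound: χ ≥ ω).
Suppose a proper 3-coloring c exists. The clique [0, 4, 9] takes 3 distinct colors; by symmetry let c(0) = 1, c(4) = 2, c(9) = 3.
- Vertex 10: neighbors [0, 9] already have colors [1, 3] ⇒ c(10) = 2.
- Vertex 15: neighbors [0, 4] already have colors [1, 2] ⇒ c(15) = 3.
- Vertex 3: neighbors [4, 15] already have colors [2, 3] ⇒ c(3) = 1.
- Vertex 8: neighbors [3, 10] already have colors [1, 2] ⇒ c(8) = 3.
- Vertex 11: neighbors [3, 10, 8] already have colors [1, 2, 3] — all 3 colors blocked. Contradiction.
The forced assignments end in a contradiction, so G has no proper 3-coloring (χ ≥ 4).
The coloring below uses 4 colors, so χ(G) = 4.
A valid 4-coloring: color 1: [0, 3, 12]; color 2: [8, 9, 15]; color 3: [4, 10]; color 4: [11].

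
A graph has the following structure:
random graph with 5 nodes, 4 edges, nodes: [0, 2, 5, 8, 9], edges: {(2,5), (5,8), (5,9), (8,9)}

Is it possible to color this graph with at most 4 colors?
Yes, G is 4-colorable

A valid 4-coloring: color 1: [0, 5]; color 2: [2, 8]; color 3: [9].
(χ(G) = 3 ≤ 4.)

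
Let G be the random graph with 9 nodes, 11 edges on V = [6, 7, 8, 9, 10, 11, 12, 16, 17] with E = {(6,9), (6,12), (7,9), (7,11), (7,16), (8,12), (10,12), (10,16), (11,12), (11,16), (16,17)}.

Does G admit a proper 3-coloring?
A valid 3-coloring: color 1: [9, 12, 16]; color 2: [6, 8, 10, 11, 17]; color 3: [7].
(χ(G) = 3 ≤ 3.)

Yes, G is 3-colorable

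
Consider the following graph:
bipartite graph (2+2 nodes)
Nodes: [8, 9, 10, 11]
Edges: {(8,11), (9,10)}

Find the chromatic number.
χ(G) = 2

Clique number ω(G) = 2 (lower bound: χ ≥ ω).
The graph is bipartite (no odd cycle), so 2 colors suffice: χ(G) = 2.
A valid 2-coloring: color 1: [9, 11]; color 2: [8, 10].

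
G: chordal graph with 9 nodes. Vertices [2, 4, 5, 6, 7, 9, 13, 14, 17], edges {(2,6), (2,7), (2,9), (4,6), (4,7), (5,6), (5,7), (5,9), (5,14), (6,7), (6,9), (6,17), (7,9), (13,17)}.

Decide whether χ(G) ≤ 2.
The clique on vertices [2, 6, 7, 9] has size 4 > 2, so it alone needs 4 colors.

No, G is not 2-colorable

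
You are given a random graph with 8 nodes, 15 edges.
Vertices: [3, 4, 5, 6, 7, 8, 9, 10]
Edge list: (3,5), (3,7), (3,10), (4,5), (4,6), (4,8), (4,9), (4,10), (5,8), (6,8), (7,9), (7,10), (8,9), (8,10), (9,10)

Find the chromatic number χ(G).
χ(G) = 4

Clique number ω(G) = 4 (lower bound: χ ≥ ω).
The clique on [4, 8, 9, 10] has size 4, forcing χ ≥ 4, and the coloring below uses 4 colors, so χ(G) = 4.
A valid 4-coloring: color 1: [7, 8]; color 2: [5, 6, 10]; color 3: [3, 4]; color 4: [9].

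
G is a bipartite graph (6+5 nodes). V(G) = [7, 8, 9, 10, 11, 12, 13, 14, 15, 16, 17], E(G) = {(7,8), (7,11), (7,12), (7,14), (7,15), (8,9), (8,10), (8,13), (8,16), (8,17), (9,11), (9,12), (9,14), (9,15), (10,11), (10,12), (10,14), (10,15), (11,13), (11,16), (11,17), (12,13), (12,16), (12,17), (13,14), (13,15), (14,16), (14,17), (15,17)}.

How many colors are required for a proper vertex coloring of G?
Clique number ω(G) = 2 (lower bound: χ ≥ ω).
The graph is bipartite (no odd cycle), so 2 colors suffice: χ(G) = 2.
A valid 2-coloring: color 1: [8, 11, 12, 14, 15]; color 2: [7, 9, 10, 13, 16, 17].

χ(G) = 2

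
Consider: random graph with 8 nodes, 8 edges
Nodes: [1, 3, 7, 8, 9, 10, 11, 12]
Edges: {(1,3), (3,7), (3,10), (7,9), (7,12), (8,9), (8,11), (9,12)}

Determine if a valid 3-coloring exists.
Yes, G is 3-colorable

A valid 3-coloring: color 1: [3, 9, 11]; color 2: [1, 7, 8, 10]; color 3: [12].
(χ(G) = 3 ≤ 3.)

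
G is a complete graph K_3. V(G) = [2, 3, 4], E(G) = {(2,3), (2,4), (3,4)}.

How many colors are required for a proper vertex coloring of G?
Clique number ω(G) = 3 (lower bound: χ ≥ ω).
The clique on [2, 3, 4] has size 3, forcing χ ≥ 3, and the coloring below uses 3 colors, so χ(G) = 3.
A valid 3-coloring: color 1: [4]; color 2: [3]; color 3: [2].

χ(G) = 3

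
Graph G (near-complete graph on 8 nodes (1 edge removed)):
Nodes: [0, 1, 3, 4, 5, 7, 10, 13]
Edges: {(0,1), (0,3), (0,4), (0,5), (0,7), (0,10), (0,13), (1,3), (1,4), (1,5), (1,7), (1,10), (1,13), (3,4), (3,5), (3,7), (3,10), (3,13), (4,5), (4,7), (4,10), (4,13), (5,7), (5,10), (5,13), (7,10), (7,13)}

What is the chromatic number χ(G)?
Clique number ω(G) = 7 (lower bound: χ ≥ ω).
The clique on [0, 1, 3, 4, 5, 7, 10] has size 7, forcing χ ≥ 7, and the coloring below uses 7 colors, so χ(G) = 7.
A valid 7-coloring: color 1: [0]; color 2: [3]; color 3: [1]; color 4: [4]; color 5: [7]; color 6: [5]; color 7: [10, 13].

χ(G) = 7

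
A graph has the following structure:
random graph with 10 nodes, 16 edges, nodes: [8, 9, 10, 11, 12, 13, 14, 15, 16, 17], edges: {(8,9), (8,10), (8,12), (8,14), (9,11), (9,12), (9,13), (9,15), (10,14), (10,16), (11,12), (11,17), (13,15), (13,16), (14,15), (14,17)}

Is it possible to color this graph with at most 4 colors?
Yes, G is 4-colorable

A valid 4-coloring: color 1: [9, 14, 16]; color 2: [8, 11, 13]; color 3: [10, 12, 15, 17].
(χ(G) = 3 ≤ 4.)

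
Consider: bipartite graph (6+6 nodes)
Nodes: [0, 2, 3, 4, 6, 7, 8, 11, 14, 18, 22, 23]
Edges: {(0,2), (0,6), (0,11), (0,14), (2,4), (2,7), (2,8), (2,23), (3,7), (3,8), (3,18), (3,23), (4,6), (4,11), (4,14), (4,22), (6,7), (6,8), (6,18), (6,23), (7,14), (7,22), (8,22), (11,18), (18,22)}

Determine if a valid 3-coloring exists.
Yes, G is 3-colorable

A valid 3-coloring: color 1: [2, 3, 6, 11, 14, 22]; color 2: [0, 4, 7, 8, 18, 23].
(χ(G) = 2 ≤ 3.)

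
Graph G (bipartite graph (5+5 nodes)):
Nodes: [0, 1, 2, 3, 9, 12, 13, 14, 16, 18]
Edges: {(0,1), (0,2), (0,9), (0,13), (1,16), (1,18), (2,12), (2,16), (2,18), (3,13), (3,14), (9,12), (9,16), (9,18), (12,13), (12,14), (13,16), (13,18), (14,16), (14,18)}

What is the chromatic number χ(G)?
Clique number ω(G) = 2 (lower bound: χ ≥ ω).
The graph is bipartite (no odd cycle), so 2 colors suffice: χ(G) = 2.
A valid 2-coloring: color 1: [0, 3, 12, 16, 18]; color 2: [1, 2, 9, 13, 14].

χ(G) = 2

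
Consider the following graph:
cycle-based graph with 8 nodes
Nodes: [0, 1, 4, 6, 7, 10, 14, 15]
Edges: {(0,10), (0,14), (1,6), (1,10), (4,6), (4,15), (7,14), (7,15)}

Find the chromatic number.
χ(G) = 2

Clique number ω(G) = 2 (lower bound: χ ≥ ω).
The graph is bipartite (no odd cycle), so 2 colors suffice: χ(G) = 2.
A valid 2-coloring: color 1: [6, 10, 14, 15]; color 2: [0, 1, 4, 7].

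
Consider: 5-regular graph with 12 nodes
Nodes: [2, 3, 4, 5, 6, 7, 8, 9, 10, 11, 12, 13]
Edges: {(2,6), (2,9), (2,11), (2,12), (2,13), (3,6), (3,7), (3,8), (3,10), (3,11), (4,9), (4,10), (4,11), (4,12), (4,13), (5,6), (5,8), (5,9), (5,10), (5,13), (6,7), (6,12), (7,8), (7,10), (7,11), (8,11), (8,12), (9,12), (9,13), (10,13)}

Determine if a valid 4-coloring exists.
Yes, G is 4-colorable

A valid 4-coloring: color 1: [6, 8, 9, 10]; color 2: [11, 12, 13]; color 3: [2, 4, 5, 7]; color 4: [3].
(χ(G) = 4 ≤ 4.)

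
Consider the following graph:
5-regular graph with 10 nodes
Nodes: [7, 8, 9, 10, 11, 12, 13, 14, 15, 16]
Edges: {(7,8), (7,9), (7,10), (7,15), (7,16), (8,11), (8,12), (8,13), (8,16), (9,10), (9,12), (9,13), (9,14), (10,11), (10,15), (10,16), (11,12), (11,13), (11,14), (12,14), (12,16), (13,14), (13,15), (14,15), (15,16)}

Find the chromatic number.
χ(G) = 4

Clique number ω(G) = 4 (lower bound: χ ≥ ω).
The clique on [7, 10, 15, 16] has size 4, forcing χ ≥ 4, and the coloring below uses 4 colors, so χ(G) = 4.
A valid 4-coloring: color 1: [9, 11, 15]; color 2: [8, 10, 14]; color 3: [13, 16]; color 4: [7, 12].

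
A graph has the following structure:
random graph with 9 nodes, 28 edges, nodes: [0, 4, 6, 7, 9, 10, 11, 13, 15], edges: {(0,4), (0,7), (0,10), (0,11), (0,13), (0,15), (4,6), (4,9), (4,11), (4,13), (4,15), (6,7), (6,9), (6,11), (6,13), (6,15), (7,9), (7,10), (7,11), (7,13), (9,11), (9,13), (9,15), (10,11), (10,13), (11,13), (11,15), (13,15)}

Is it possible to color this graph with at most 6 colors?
A valid 6-coloring: color 1: [11]; color 2: [13]; color 3: [7, 15]; color 4: [0, 9]; color 5: [6, 10]; color 6: [4].
(χ(G) = 6 ≤ 6.)

Yes, G is 6-colorable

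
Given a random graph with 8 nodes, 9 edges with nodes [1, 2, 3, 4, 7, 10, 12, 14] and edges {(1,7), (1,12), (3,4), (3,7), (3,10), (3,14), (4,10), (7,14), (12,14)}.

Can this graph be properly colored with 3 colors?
Yes, G is 3-colorable

A valid 3-coloring: color 1: [1, 2, 3]; color 2: [4, 7, 12]; color 3: [10, 14].
(χ(G) = 3 ≤ 3.)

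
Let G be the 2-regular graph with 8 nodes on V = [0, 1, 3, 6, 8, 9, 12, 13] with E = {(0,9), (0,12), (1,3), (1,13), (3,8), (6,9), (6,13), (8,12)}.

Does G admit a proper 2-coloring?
Yes, G is 2-colorable

A valid 2-coloring: color 1: [3, 9, 12, 13]; color 2: [0, 1, 6, 8].
(χ(G) = 2 ≤ 2.)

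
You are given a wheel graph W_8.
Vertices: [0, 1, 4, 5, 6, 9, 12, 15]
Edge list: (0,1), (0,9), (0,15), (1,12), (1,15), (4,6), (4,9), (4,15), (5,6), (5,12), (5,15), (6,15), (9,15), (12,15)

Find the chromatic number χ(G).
Clique number ω(G) = 3 (lower bound: χ ≥ ω).
Odd cycle [0, 9, 4, 6, 5, 12, 1] needs 3 colors (χ ≥ 3).
Vertex 15 is adjacent to every vertex of [0, 1, 4, 5, 6, 9, 12], which already need 3 colors among themselves, so 15 needs a new color (χ ≥ 4).
The coloring below uses 4 colors, so χ(G) = 4.
A valid 4-coloring: color 1: [15]; color 2: [0, 4, 12]; color 3: [1, 6, 9]; color 4: [5].

χ(G) = 4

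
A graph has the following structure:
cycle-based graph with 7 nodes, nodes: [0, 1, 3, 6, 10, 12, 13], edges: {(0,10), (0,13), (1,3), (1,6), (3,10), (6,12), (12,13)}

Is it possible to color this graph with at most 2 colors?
Odd cycle [0, 13, 12, 6, 1, 3, 10] needs 3 colors (χ ≥ 3).
Hence χ(G) ≥ 3 > 2, so no proper 2-coloring exists.

No, G is not 2-colorable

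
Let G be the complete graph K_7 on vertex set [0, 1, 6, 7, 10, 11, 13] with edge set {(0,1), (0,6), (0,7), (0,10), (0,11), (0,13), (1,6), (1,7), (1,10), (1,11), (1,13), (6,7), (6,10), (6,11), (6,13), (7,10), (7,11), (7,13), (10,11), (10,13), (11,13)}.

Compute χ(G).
Clique number ω(G) = 7 (lower bound: χ ≥ ω).
The clique on [0, 1, 6, 7, 10, 11, 13] has size 7, forcing χ ≥ 7, and the coloring below uses 7 colors, so χ(G) = 7.
A valid 7-coloring: color 1: [0]; color 2: [6]; color 3: [13]; color 4: [7]; color 5: [1]; color 6: [11]; color 7: [10].

χ(G) = 7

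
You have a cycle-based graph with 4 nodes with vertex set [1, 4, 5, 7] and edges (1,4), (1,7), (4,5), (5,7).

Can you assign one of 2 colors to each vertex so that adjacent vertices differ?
Yes, G is 2-colorable

A valid 2-coloring: color 1: [4, 7]; color 2: [1, 5].
(χ(G) = 2 ≤ 2.)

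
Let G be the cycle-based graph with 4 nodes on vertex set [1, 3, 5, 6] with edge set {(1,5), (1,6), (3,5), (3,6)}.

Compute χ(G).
Clique number ω(G) = 2 (lower bound: χ ≥ ω).
The graph is bipartite (no odd cycle), so 2 colors suffice: χ(G) = 2.
A valid 2-coloring: color 1: [1, 3]; color 2: [5, 6].

χ(G) = 2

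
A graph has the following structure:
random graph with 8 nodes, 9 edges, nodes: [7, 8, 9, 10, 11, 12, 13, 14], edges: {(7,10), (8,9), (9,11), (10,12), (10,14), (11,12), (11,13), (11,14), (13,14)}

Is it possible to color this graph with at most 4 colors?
A valid 4-coloring: color 1: [8, 10, 11]; color 2: [7, 9, 12, 14]; color 3: [13].
(χ(G) = 3 ≤ 4.)

Yes, G is 4-colorable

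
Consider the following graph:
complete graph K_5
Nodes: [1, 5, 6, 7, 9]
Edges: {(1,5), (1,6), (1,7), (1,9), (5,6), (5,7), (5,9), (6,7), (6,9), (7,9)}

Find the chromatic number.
χ(G) = 5

Clique number ω(G) = 5 (lower bound: χ ≥ ω).
The clique on [1, 5, 6, 7, 9] has size 5, forcing χ ≥ 5, and the coloring below uses 5 colors, so χ(G) = 5.
A valid 5-coloring: color 1: [6]; color 2: [5]; color 3: [7]; color 4: [1]; color 5: [9].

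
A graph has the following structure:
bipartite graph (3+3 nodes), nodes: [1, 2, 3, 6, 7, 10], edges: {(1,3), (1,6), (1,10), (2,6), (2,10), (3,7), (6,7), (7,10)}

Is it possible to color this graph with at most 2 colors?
A valid 2-coloring: color 1: [3, 6, 10]; color 2: [1, 2, 7].
(χ(G) = 2 ≤ 2.)

Yes, G is 2-colorable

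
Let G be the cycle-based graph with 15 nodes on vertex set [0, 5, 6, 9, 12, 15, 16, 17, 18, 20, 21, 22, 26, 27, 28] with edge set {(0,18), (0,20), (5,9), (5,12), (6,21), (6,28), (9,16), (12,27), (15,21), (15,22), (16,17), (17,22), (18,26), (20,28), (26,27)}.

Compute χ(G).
Clique number ω(G) = 2 (lower bound: χ ≥ ω).
Odd cycle [12, 27, 26, 18, 0, 20, 28, 6, 21, 15, 22, 17, 16, 9, 5] needs 3 colors (χ ≥ 3).
The coloring below uses 3 colors, so χ(G) = 3.
A valid 3-coloring: color 1: [0, 9, 12, 21, 22, 26, 28]; color 2: [5, 6, 15, 17, 18, 20, 27]; color 3: [16].

χ(G) = 3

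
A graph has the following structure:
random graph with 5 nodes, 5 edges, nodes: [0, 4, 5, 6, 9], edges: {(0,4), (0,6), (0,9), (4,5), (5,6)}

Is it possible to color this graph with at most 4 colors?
Yes, G is 4-colorable

A valid 4-coloring: color 1: [0, 5]; color 2: [4, 6, 9].
(χ(G) = 2 ≤ 4.)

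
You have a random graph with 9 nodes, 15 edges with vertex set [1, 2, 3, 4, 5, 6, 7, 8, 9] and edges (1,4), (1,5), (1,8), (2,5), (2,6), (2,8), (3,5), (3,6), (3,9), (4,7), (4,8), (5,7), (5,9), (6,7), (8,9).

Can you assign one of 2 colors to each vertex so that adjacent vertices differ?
No, G is not 2-colorable

The clique on vertices [1, 4, 8] has size 3 > 2, so it alone needs 3 colors.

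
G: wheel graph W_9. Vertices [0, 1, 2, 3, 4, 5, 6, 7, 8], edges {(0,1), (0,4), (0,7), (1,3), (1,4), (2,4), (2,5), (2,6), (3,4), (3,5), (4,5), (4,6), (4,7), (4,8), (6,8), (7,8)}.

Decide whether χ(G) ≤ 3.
Yes, G is 3-colorable

A valid 3-coloring: color 1: [4]; color 2: [0, 2, 3, 8]; color 3: [1, 5, 6, 7].
(χ(G) = 3 ≤ 3.)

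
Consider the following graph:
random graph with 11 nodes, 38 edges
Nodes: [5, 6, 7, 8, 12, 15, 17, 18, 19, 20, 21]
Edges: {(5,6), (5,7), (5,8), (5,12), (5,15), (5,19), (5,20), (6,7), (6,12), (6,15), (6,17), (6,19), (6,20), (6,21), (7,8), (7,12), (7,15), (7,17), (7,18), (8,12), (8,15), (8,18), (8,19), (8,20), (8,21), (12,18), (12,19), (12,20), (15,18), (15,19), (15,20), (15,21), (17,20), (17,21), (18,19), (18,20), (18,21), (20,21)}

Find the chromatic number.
χ(G) = 5

Clique number ω(G) = 5 (lower bound: χ ≥ ω).
The clique on [8, 15, 18, 20, 21] has size 5, forcing χ ≥ 5, and the coloring below uses 5 colors, so χ(G) = 5.
A valid 5-coloring: color 1: [7, 19, 20]; color 2: [12, 15, 17]; color 3: [6, 8]; color 4: [5, 18]; color 5: [21].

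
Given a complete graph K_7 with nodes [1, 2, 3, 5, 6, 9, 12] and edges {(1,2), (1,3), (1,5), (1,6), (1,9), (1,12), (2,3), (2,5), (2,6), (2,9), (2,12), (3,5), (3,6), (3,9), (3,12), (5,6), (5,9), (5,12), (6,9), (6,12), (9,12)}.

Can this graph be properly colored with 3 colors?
The clique on vertices [1, 2, 3, 5, 6, 9, 12] has size 7 > 3, so it alone needs 7 colors.

No, G is not 3-colorable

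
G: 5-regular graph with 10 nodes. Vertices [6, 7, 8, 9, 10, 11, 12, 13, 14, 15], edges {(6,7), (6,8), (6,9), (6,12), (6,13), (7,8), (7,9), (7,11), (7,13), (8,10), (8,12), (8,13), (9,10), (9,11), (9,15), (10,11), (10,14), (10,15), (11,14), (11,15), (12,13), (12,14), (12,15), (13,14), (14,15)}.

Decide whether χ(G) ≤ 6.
A valid 6-coloring: color 1: [8, 9, 14]; color 2: [6, 11]; color 3: [7, 10, 12]; color 4: [13, 15].
(χ(G) = 4 ≤ 6.)

Yes, G is 6-colorable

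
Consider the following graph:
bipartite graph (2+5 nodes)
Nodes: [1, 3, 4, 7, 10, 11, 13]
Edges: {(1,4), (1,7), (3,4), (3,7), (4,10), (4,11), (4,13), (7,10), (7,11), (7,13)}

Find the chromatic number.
χ(G) = 2

Clique number ω(G) = 2 (lower bound: χ ≥ ω).
The graph is bipartite (no odd cycle), so 2 colors suffice: χ(G) = 2.
A valid 2-coloring: color 1: [4, 7]; color 2: [1, 3, 10, 11, 13].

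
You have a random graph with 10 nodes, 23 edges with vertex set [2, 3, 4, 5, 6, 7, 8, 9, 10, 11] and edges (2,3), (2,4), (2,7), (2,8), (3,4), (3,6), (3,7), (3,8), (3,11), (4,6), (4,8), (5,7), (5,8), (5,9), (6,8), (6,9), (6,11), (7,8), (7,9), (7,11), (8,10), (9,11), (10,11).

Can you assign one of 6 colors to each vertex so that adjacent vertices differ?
A valid 6-coloring: color 1: [8, 11]; color 2: [4, 7, 10]; color 3: [3, 9]; color 4: [2, 5, 6].
(χ(G) = 4 ≤ 6.)

Yes, G is 6-colorable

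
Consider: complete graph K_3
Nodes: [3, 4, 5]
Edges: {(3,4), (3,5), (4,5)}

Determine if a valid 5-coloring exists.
A valid 5-coloring: color 1: [5]; color 2: [3]; color 3: [4].
(χ(G) = 3 ≤ 5.)

Yes, G is 5-colorable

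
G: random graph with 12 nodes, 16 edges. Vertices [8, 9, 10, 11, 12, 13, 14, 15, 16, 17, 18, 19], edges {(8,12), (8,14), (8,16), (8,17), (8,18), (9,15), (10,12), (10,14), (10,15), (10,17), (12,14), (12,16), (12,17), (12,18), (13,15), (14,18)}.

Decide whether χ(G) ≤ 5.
A valid 5-coloring: color 1: [11, 12, 15, 19]; color 2: [8, 9, 10, 13]; color 3: [14, 16, 17]; color 4: [18].
(χ(G) = 4 ≤ 5.)

Yes, G is 5-colorable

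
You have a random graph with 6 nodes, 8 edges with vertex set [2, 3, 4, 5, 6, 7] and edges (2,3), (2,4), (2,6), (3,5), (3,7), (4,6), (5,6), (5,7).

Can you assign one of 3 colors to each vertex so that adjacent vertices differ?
Yes, G is 3-colorable

A valid 3-coloring: color 1: [4, 5]; color 2: [3, 6]; color 3: [2, 7].
(χ(G) = 3 ≤ 3.)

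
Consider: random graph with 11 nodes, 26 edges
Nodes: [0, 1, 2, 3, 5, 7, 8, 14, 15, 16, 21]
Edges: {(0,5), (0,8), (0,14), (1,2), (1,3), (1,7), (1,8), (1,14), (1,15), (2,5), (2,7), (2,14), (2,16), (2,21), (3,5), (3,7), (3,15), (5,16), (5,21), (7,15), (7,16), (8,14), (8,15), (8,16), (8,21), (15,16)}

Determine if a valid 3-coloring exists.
The clique on vertices [1, 3, 7, 15] has size 4 > 3, so it alone needs 4 colors.

No, G is not 3-colorable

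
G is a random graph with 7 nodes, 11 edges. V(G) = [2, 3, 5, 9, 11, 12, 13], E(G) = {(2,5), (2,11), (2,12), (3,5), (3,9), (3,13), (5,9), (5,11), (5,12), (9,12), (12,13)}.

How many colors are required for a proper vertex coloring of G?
χ(G) = 3

Clique number ω(G) = 3 (lower bound: χ ≥ ω).
The clique on [3, 5, 9] has size 3, forcing χ ≥ 3, and the coloring below uses 3 colors, so χ(G) = 3.
A valid 3-coloring: color 1: [5, 13]; color 2: [3, 11, 12]; color 3: [2, 9].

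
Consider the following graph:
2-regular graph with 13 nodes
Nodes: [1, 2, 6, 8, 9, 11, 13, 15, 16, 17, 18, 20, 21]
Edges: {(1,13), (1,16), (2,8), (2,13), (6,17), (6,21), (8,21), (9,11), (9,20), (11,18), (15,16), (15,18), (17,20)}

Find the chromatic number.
χ(G) = 3

Clique number ω(G) = 2 (lower bound: χ ≥ ω).
Odd cycle [18, 11, 9, 20, 17, 6, 21, 8, 2, 13, 1, 16, 15] needs 3 colors (χ ≥ 3).
The coloring below uses 3 colors, so χ(G) = 3.
A valid 3-coloring: color 1: [9, 13, 16, 17, 18, 21]; color 2: [1, 2, 6, 11, 15, 20]; color 3: [8].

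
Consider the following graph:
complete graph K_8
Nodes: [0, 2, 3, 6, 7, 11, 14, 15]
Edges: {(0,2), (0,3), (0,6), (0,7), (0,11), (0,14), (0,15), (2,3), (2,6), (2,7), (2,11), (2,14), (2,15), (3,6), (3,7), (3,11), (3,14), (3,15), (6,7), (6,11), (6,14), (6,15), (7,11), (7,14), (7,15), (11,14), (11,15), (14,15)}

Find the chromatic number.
Clique number ω(G) = 8 (lower bound: χ ≥ ω).
The clique on [0, 2, 3, 6, 7, 11, 14, 15] has size 8, forcing χ ≥ 8, and the coloring below uses 8 colors, so χ(G) = 8.
A valid 8-coloring: color 1: [2]; color 2: [15]; color 3: [3]; color 4: [11]; color 5: [6]; color 6: [0]; color 7: [14]; color 8: [7].

χ(G) = 8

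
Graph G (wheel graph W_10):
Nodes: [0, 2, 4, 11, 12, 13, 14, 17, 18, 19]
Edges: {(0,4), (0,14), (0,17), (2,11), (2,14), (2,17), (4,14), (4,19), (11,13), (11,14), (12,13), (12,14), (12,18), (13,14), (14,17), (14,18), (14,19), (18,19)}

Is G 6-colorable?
Yes, G is 6-colorable

A valid 6-coloring: color 1: [14]; color 2: [0, 2, 13, 18]; color 3: [11, 12, 17, 19]; color 4: [4].
(χ(G) = 4 ≤ 6.)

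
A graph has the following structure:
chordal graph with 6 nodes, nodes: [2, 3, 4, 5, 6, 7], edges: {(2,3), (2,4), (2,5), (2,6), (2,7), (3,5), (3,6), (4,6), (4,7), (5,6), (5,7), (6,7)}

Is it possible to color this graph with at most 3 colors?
No, G is not 3-colorable

The clique on vertices [2, 4, 6, 7] has size 4 > 3, so it alone needs 4 colors.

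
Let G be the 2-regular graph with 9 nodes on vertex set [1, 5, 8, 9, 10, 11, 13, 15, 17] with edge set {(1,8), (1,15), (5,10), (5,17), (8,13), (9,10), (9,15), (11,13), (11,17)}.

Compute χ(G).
χ(G) = 3

Clique number ω(G) = 2 (lower bound: χ ≥ ω).
Odd cycle [8, 13, 11, 17, 5, 10, 9, 15, 1] needs 3 colors (χ ≥ 3).
The coloring below uses 3 colors, so χ(G) = 3.
A valid 3-coloring: color 1: [8, 10, 15, 17]; color 2: [1, 5, 9, 11]; color 3: [13].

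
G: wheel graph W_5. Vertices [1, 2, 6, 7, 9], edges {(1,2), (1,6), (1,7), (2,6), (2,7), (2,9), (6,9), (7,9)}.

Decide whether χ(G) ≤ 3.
A valid 3-coloring: color 1: [2]; color 2: [6, 7]; color 3: [1, 9].
(χ(G) = 3 ≤ 3.)

Yes, G is 3-colorable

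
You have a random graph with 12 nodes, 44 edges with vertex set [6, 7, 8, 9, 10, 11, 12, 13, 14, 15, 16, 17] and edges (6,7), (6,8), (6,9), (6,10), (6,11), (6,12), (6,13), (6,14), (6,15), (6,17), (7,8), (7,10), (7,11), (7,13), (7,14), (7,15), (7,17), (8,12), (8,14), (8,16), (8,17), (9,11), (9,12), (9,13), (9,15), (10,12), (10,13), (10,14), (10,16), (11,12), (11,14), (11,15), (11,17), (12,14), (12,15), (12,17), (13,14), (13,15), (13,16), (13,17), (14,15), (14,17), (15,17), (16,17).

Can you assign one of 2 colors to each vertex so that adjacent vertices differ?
No, G is not 2-colorable

The clique on vertices [6, 11, 12, 14, 15, 17] has size 6 > 2, so it alone needs 6 colors.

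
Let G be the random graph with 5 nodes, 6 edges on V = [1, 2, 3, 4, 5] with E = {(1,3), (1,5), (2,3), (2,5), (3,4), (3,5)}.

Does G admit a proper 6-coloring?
A valid 6-coloring: color 1: [3]; color 2: [4, 5]; color 3: [1, 2].
(χ(G) = 3 ≤ 6.)

Yes, G is 6-colorable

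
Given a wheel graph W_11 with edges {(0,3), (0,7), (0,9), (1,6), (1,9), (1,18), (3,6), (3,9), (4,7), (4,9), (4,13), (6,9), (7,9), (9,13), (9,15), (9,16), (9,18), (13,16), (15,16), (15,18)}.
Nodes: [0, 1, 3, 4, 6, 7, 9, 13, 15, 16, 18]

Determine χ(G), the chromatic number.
χ(G) = 3

Clique number ω(G) = 3 (lower bound: χ ≥ ω).
The clique on [0, 3, 9] has size 3, forcing χ ≥ 3, and the coloring below uses 3 colors, so χ(G) = 3.
A valid 3-coloring: color 1: [9]; color 2: [1, 3, 7, 13, 15]; color 3: [0, 4, 6, 16, 18].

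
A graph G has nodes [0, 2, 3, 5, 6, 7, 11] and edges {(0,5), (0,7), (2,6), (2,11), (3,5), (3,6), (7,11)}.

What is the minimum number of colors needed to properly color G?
χ(G) = 3

Clique number ω(G) = 2 (lower bound: χ ≥ ω).
Odd cycle [0, 5, 3, 6, 2, 11, 7] needs 3 colors (χ ≥ 3).
The coloring below uses 3 colors, so χ(G) = 3.
A valid 3-coloring: color 1: [0, 3, 11]; color 2: [5, 6, 7]; color 3: [2].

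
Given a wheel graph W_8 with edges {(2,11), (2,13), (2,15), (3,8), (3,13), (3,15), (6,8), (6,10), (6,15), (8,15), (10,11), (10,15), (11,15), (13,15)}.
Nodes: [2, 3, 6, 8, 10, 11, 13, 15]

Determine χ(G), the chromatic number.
χ(G) = 4

Clique number ω(G) = 3 (lower bound: χ ≥ ω).
Odd cycle [2, 11, 10, 6, 8, 3, 13] needs 3 colors (χ ≥ 3).
Vertex 15 is adjacent to every vertex of [2, 3, 6, 8, 10, 11, 13], which already need 3 colors among themselves, so 15 needs a new color (χ ≥ 4).
The coloring below uses 4 colors, so χ(G) = 4.
A valid 4-coloring: color 1: [15]; color 2: [2, 3, 10]; color 3: [6, 11, 13]; color 4: [8].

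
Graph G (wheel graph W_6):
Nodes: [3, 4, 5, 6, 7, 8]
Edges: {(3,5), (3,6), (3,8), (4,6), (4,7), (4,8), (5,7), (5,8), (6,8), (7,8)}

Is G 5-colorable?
Yes, G is 5-colorable

A valid 5-coloring: color 1: [8]; color 2: [3, 7]; color 3: [4, 5]; color 4: [6].
(χ(G) = 4 ≤ 5.)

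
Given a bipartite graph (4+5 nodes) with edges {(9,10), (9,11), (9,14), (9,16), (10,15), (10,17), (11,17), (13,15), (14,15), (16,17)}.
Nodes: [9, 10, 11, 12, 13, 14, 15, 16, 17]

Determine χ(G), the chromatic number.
Clique number ω(G) = 2 (lower bound: χ ≥ ω).
The graph is bipartite (no odd cycle), so 2 colors suffice: χ(G) = 2.
A valid 2-coloring: color 1: [9, 12, 15, 17]; color 2: [10, 11, 13, 14, 16].

χ(G) = 2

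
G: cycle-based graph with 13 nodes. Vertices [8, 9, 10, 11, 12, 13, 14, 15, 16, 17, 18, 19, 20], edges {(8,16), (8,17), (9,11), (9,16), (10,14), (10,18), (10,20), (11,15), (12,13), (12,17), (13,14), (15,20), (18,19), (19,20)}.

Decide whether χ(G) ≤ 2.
No, G is not 2-colorable

Odd cycle [14, 13, 12, 17, 8, 16, 9, 11, 15, 20, 19, 18, 10] needs 3 colors (χ ≥ 3).
Hence χ(G) ≥ 3 > 2, so no proper 2-coloring exists.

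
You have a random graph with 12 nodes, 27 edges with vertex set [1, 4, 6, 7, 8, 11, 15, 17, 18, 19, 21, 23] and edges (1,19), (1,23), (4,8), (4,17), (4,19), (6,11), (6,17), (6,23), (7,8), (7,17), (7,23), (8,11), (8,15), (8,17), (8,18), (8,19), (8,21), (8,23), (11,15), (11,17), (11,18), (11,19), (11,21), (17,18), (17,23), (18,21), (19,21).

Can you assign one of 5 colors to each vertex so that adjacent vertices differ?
A valid 5-coloring: color 1: [1, 6, 8]; color 2: [15, 17, 21]; color 3: [4, 11, 23]; color 4: [7, 18, 19].
(χ(G) = 4 ≤ 5.)

Yes, G is 5-colorable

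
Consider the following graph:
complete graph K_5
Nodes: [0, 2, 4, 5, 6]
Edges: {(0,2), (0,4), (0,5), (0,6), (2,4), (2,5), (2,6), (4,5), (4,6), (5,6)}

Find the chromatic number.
Clique number ω(G) = 5 (lower bound: χ ≥ ω).
The clique on [0, 2, 4, 5, 6] has size 5, forcing χ ≥ 5, and the coloring below uses 5 colors, so χ(G) = 5.
A valid 5-coloring: color 1: [4]; color 2: [0]; color 3: [2]; color 4: [5]; color 5: [6].

χ(G) = 5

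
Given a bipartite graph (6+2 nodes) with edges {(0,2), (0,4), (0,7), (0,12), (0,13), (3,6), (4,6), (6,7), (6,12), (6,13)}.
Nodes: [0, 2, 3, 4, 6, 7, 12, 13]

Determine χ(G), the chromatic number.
χ(G) = 2

Clique number ω(G) = 2 (lower bound: χ ≥ ω).
The graph is bipartite (no odd cycle), so 2 colors suffice: χ(G) = 2.
A valid 2-coloring: color 1: [0, 6]; color 2: [2, 3, 4, 7, 12, 13].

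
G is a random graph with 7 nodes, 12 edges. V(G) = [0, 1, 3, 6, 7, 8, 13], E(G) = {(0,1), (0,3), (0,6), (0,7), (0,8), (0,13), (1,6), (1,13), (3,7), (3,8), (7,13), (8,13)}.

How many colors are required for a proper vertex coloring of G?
χ(G) = 3

Clique number ω(G) = 3 (lower bound: χ ≥ ω).
The clique on [0, 3, 8] has size 3, forcing χ ≥ 3, and the coloring below uses 3 colors, so χ(G) = 3.
A valid 3-coloring: color 1: [0]; color 2: [3, 6, 13]; color 3: [1, 7, 8].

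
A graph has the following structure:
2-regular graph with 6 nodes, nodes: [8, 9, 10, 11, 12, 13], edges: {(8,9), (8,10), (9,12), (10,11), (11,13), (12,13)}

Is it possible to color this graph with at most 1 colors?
No, G is not 1-colorable

Edge (8,9) forces its endpoints to differ, so 1 color is not enough.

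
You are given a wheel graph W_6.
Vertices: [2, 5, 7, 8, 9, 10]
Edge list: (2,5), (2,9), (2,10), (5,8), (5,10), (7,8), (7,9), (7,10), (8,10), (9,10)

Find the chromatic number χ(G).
Clique number ω(G) = 3 (lower bound: χ ≥ ω).
Odd cycle [7, 8, 5, 2, 9] needs 3 colors (χ ≥ 3).
Vertex 10 is adjacent to every vertex of [2, 5, 7, 8, 9], which already need 3 colors among themselves, so 10 needs a new color (χ ≥ 4).
The coloring below uses 4 colors, so χ(G) = 4.
A valid 4-coloring: color 1: [10]; color 2: [2, 7]; color 3: [8, 9]; color 4: [5].

χ(G) = 4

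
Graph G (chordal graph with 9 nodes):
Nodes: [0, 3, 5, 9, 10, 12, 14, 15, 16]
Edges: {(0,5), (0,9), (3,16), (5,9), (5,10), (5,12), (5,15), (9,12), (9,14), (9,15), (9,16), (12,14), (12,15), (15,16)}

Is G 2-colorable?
No, G is not 2-colorable

The clique on vertices [5, 9, 12, 15] has size 4 > 2, so it alone needs 4 colors.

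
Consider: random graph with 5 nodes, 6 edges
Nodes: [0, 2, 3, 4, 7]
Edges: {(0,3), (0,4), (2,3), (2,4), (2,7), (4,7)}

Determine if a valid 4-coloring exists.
Yes, G is 4-colorable

A valid 4-coloring: color 1: [3, 4]; color 2: [0, 2]; color 3: [7].
(χ(G) = 3 ≤ 4.)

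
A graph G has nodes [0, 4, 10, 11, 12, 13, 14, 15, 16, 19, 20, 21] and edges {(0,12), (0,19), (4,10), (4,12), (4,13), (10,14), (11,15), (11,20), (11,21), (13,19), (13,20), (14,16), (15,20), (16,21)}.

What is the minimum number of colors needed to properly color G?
Clique number ω(G) = 3 (lower bound: χ ≥ ω).
The clique on [11, 15, 20] has size 3, forcing χ ≥ 3, and the coloring below uses 3 colors, so χ(G) = 3.
A valid 3-coloring: color 1: [0, 10, 11, 13, 16]; color 2: [4, 14, 19, 20, 21]; color 3: [12, 15].

χ(G) = 3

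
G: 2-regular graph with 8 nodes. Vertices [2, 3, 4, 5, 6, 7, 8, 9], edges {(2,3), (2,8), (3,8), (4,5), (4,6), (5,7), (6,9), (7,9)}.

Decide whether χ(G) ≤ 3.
Yes, G is 3-colorable

A valid 3-coloring: color 1: [2, 4, 7]; color 2: [5, 6, 8]; color 3: [3, 9].
(χ(G) = 3 ≤ 3.)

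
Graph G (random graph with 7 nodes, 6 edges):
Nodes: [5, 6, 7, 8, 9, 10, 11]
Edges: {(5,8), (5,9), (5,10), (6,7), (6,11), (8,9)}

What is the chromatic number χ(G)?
Clique number ω(G) = 3 (lower bound: χ ≥ ω).
The clique on [5, 8, 9] has size 3, forcing χ ≥ 3, and the coloring below uses 3 colors, so χ(G) = 3.
A valid 3-coloring: color 1: [5, 6]; color 2: [7, 8, 10, 11]; color 3: [9].

χ(G) = 3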